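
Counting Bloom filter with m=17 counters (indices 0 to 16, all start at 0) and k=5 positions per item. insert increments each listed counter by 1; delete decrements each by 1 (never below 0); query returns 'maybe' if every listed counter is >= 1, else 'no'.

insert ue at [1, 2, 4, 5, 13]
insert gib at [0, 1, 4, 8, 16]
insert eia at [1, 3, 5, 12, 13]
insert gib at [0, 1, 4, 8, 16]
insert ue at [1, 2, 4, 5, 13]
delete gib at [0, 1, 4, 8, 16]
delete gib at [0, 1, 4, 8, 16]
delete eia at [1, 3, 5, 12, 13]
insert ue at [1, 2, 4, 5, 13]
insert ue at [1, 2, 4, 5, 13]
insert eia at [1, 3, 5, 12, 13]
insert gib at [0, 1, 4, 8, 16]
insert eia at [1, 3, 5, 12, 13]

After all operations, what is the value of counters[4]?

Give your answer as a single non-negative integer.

Answer: 5

Derivation:
Step 1: insert ue at [1, 2, 4, 5, 13] -> counters=[0,1,1,0,1,1,0,0,0,0,0,0,0,1,0,0,0]
Step 2: insert gib at [0, 1, 4, 8, 16] -> counters=[1,2,1,0,2,1,0,0,1,0,0,0,0,1,0,0,1]
Step 3: insert eia at [1, 3, 5, 12, 13] -> counters=[1,3,1,1,2,2,0,0,1,0,0,0,1,2,0,0,1]
Step 4: insert gib at [0, 1, 4, 8, 16] -> counters=[2,4,1,1,3,2,0,0,2,0,0,0,1,2,0,0,2]
Step 5: insert ue at [1, 2, 4, 5, 13] -> counters=[2,5,2,1,4,3,0,0,2,0,0,0,1,3,0,0,2]
Step 6: delete gib at [0, 1, 4, 8, 16] -> counters=[1,4,2,1,3,3,0,0,1,0,0,0,1,3,0,0,1]
Step 7: delete gib at [0, 1, 4, 8, 16] -> counters=[0,3,2,1,2,3,0,0,0,0,0,0,1,3,0,0,0]
Step 8: delete eia at [1, 3, 5, 12, 13] -> counters=[0,2,2,0,2,2,0,0,0,0,0,0,0,2,0,0,0]
Step 9: insert ue at [1, 2, 4, 5, 13] -> counters=[0,3,3,0,3,3,0,0,0,0,0,0,0,3,0,0,0]
Step 10: insert ue at [1, 2, 4, 5, 13] -> counters=[0,4,4,0,4,4,0,0,0,0,0,0,0,4,0,0,0]
Step 11: insert eia at [1, 3, 5, 12, 13] -> counters=[0,5,4,1,4,5,0,0,0,0,0,0,1,5,0,0,0]
Step 12: insert gib at [0, 1, 4, 8, 16] -> counters=[1,6,4,1,5,5,0,0,1,0,0,0,1,5,0,0,1]
Step 13: insert eia at [1, 3, 5, 12, 13] -> counters=[1,7,4,2,5,6,0,0,1,0,0,0,2,6,0,0,1]
Final counters=[1,7,4,2,5,6,0,0,1,0,0,0,2,6,0,0,1] -> counters[4]=5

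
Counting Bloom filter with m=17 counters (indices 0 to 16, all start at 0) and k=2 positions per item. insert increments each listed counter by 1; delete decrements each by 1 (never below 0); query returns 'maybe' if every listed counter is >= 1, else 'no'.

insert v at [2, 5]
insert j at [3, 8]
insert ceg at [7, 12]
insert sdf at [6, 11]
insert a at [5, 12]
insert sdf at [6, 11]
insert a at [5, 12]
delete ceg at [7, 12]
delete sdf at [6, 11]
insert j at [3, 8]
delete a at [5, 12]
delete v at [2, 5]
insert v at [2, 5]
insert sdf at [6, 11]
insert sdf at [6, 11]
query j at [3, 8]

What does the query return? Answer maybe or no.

Step 1: insert v at [2, 5] -> counters=[0,0,1,0,0,1,0,0,0,0,0,0,0,0,0,0,0]
Step 2: insert j at [3, 8] -> counters=[0,0,1,1,0,1,0,0,1,0,0,0,0,0,0,0,0]
Step 3: insert ceg at [7, 12] -> counters=[0,0,1,1,0,1,0,1,1,0,0,0,1,0,0,0,0]
Step 4: insert sdf at [6, 11] -> counters=[0,0,1,1,0,1,1,1,1,0,0,1,1,0,0,0,0]
Step 5: insert a at [5, 12] -> counters=[0,0,1,1,0,2,1,1,1,0,0,1,2,0,0,0,0]
Step 6: insert sdf at [6, 11] -> counters=[0,0,1,1,0,2,2,1,1,0,0,2,2,0,0,0,0]
Step 7: insert a at [5, 12] -> counters=[0,0,1,1,0,3,2,1,1,0,0,2,3,0,0,0,0]
Step 8: delete ceg at [7, 12] -> counters=[0,0,1,1,0,3,2,0,1,0,0,2,2,0,0,0,0]
Step 9: delete sdf at [6, 11] -> counters=[0,0,1,1,0,3,1,0,1,0,0,1,2,0,0,0,0]
Step 10: insert j at [3, 8] -> counters=[0,0,1,2,0,3,1,0,2,0,0,1,2,0,0,0,0]
Step 11: delete a at [5, 12] -> counters=[0,0,1,2,0,2,1,0,2,0,0,1,1,0,0,0,0]
Step 12: delete v at [2, 5] -> counters=[0,0,0,2,0,1,1,0,2,0,0,1,1,0,0,0,0]
Step 13: insert v at [2, 5] -> counters=[0,0,1,2,0,2,1,0,2,0,0,1,1,0,0,0,0]
Step 14: insert sdf at [6, 11] -> counters=[0,0,1,2,0,2,2,0,2,0,0,2,1,0,0,0,0]
Step 15: insert sdf at [6, 11] -> counters=[0,0,1,2,0,2,3,0,2,0,0,3,1,0,0,0,0]
Query j: check counters[3]=2 counters[8]=2 -> maybe

Answer: maybe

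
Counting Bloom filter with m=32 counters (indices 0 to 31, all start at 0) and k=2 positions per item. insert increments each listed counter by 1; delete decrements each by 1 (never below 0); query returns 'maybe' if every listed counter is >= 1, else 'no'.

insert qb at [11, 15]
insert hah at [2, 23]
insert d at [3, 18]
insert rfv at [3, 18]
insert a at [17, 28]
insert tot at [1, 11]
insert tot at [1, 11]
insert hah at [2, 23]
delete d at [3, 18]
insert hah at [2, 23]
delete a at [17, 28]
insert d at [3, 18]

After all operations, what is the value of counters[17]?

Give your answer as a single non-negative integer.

Step 1: insert qb at [11, 15] -> counters=[0,0,0,0,0,0,0,0,0,0,0,1,0,0,0,1,0,0,0,0,0,0,0,0,0,0,0,0,0,0,0,0]
Step 2: insert hah at [2, 23] -> counters=[0,0,1,0,0,0,0,0,0,0,0,1,0,0,0,1,0,0,0,0,0,0,0,1,0,0,0,0,0,0,0,0]
Step 3: insert d at [3, 18] -> counters=[0,0,1,1,0,0,0,0,0,0,0,1,0,0,0,1,0,0,1,0,0,0,0,1,0,0,0,0,0,0,0,0]
Step 4: insert rfv at [3, 18] -> counters=[0,0,1,2,0,0,0,0,0,0,0,1,0,0,0,1,0,0,2,0,0,0,0,1,0,0,0,0,0,0,0,0]
Step 5: insert a at [17, 28] -> counters=[0,0,1,2,0,0,0,0,0,0,0,1,0,0,0,1,0,1,2,0,0,0,0,1,0,0,0,0,1,0,0,0]
Step 6: insert tot at [1, 11] -> counters=[0,1,1,2,0,0,0,0,0,0,0,2,0,0,0,1,0,1,2,0,0,0,0,1,0,0,0,0,1,0,0,0]
Step 7: insert tot at [1, 11] -> counters=[0,2,1,2,0,0,0,0,0,0,0,3,0,0,0,1,0,1,2,0,0,0,0,1,0,0,0,0,1,0,0,0]
Step 8: insert hah at [2, 23] -> counters=[0,2,2,2,0,0,0,0,0,0,0,3,0,0,0,1,0,1,2,0,0,0,0,2,0,0,0,0,1,0,0,0]
Step 9: delete d at [3, 18] -> counters=[0,2,2,1,0,0,0,0,0,0,0,3,0,0,0,1,0,1,1,0,0,0,0,2,0,0,0,0,1,0,0,0]
Step 10: insert hah at [2, 23] -> counters=[0,2,3,1,0,0,0,0,0,0,0,3,0,0,0,1,0,1,1,0,0,0,0,3,0,0,0,0,1,0,0,0]
Step 11: delete a at [17, 28] -> counters=[0,2,3,1,0,0,0,0,0,0,0,3,0,0,0,1,0,0,1,0,0,0,0,3,0,0,0,0,0,0,0,0]
Step 12: insert d at [3, 18] -> counters=[0,2,3,2,0,0,0,0,0,0,0,3,0,0,0,1,0,0,2,0,0,0,0,3,0,0,0,0,0,0,0,0]
Final counters=[0,2,3,2,0,0,0,0,0,0,0,3,0,0,0,1,0,0,2,0,0,0,0,3,0,0,0,0,0,0,0,0] -> counters[17]=0

Answer: 0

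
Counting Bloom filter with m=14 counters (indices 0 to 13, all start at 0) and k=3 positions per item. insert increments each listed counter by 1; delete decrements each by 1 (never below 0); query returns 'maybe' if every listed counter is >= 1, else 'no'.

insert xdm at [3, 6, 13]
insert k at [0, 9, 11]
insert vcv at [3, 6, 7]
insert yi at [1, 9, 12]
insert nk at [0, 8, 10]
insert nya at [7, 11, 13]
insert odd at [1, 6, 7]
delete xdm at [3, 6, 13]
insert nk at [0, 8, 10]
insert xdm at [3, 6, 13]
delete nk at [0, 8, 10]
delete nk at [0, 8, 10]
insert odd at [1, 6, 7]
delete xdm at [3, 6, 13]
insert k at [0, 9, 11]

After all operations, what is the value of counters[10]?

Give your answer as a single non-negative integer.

Answer: 0

Derivation:
Step 1: insert xdm at [3, 6, 13] -> counters=[0,0,0,1,0,0,1,0,0,0,0,0,0,1]
Step 2: insert k at [0, 9, 11] -> counters=[1,0,0,1,0,0,1,0,0,1,0,1,0,1]
Step 3: insert vcv at [3, 6, 7] -> counters=[1,0,0,2,0,0,2,1,0,1,0,1,0,1]
Step 4: insert yi at [1, 9, 12] -> counters=[1,1,0,2,0,0,2,1,0,2,0,1,1,1]
Step 5: insert nk at [0, 8, 10] -> counters=[2,1,0,2,0,0,2,1,1,2,1,1,1,1]
Step 6: insert nya at [7, 11, 13] -> counters=[2,1,0,2,0,0,2,2,1,2,1,2,1,2]
Step 7: insert odd at [1, 6, 7] -> counters=[2,2,0,2,0,0,3,3,1,2,1,2,1,2]
Step 8: delete xdm at [3, 6, 13] -> counters=[2,2,0,1,0,0,2,3,1,2,1,2,1,1]
Step 9: insert nk at [0, 8, 10] -> counters=[3,2,0,1,0,0,2,3,2,2,2,2,1,1]
Step 10: insert xdm at [3, 6, 13] -> counters=[3,2,0,2,0,0,3,3,2,2,2,2,1,2]
Step 11: delete nk at [0, 8, 10] -> counters=[2,2,0,2,0,0,3,3,1,2,1,2,1,2]
Step 12: delete nk at [0, 8, 10] -> counters=[1,2,0,2,0,0,3,3,0,2,0,2,1,2]
Step 13: insert odd at [1, 6, 7] -> counters=[1,3,0,2,0,0,4,4,0,2,0,2,1,2]
Step 14: delete xdm at [3, 6, 13] -> counters=[1,3,0,1,0,0,3,4,0,2,0,2,1,1]
Step 15: insert k at [0, 9, 11] -> counters=[2,3,0,1,0,0,3,4,0,3,0,3,1,1]
Final counters=[2,3,0,1,0,0,3,4,0,3,0,3,1,1] -> counters[10]=0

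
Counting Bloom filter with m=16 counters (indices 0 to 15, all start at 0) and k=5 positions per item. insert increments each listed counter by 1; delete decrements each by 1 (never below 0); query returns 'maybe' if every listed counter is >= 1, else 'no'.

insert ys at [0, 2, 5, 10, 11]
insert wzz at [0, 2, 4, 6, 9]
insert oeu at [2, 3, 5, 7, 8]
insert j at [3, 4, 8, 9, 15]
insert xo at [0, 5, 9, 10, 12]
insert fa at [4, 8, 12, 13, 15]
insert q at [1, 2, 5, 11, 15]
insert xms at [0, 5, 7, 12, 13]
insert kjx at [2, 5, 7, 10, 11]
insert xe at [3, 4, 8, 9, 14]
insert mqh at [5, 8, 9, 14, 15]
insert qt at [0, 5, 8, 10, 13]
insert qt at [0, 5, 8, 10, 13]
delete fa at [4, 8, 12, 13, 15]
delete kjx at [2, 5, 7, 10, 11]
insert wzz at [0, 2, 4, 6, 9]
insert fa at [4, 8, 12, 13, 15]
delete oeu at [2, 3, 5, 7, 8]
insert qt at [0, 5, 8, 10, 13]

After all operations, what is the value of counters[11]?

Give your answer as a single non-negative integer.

Step 1: insert ys at [0, 2, 5, 10, 11] -> counters=[1,0,1,0,0,1,0,0,0,0,1,1,0,0,0,0]
Step 2: insert wzz at [0, 2, 4, 6, 9] -> counters=[2,0,2,0,1,1,1,0,0,1,1,1,0,0,0,0]
Step 3: insert oeu at [2, 3, 5, 7, 8] -> counters=[2,0,3,1,1,2,1,1,1,1,1,1,0,0,0,0]
Step 4: insert j at [3, 4, 8, 9, 15] -> counters=[2,0,3,2,2,2,1,1,2,2,1,1,0,0,0,1]
Step 5: insert xo at [0, 5, 9, 10, 12] -> counters=[3,0,3,2,2,3,1,1,2,3,2,1,1,0,0,1]
Step 6: insert fa at [4, 8, 12, 13, 15] -> counters=[3,0,3,2,3,3,1,1,3,3,2,1,2,1,0,2]
Step 7: insert q at [1, 2, 5, 11, 15] -> counters=[3,1,4,2,3,4,1,1,3,3,2,2,2,1,0,3]
Step 8: insert xms at [0, 5, 7, 12, 13] -> counters=[4,1,4,2,3,5,1,2,3,3,2,2,3,2,0,3]
Step 9: insert kjx at [2, 5, 7, 10, 11] -> counters=[4,1,5,2,3,6,1,3,3,3,3,3,3,2,0,3]
Step 10: insert xe at [3, 4, 8, 9, 14] -> counters=[4,1,5,3,4,6,1,3,4,4,3,3,3,2,1,3]
Step 11: insert mqh at [5, 8, 9, 14, 15] -> counters=[4,1,5,3,4,7,1,3,5,5,3,3,3,2,2,4]
Step 12: insert qt at [0, 5, 8, 10, 13] -> counters=[5,1,5,3,4,8,1,3,6,5,4,3,3,3,2,4]
Step 13: insert qt at [0, 5, 8, 10, 13] -> counters=[6,1,5,3,4,9,1,3,7,5,5,3,3,4,2,4]
Step 14: delete fa at [4, 8, 12, 13, 15] -> counters=[6,1,5,3,3,9,1,3,6,5,5,3,2,3,2,3]
Step 15: delete kjx at [2, 5, 7, 10, 11] -> counters=[6,1,4,3,3,8,1,2,6,5,4,2,2,3,2,3]
Step 16: insert wzz at [0, 2, 4, 6, 9] -> counters=[7,1,5,3,4,8,2,2,6,6,4,2,2,3,2,3]
Step 17: insert fa at [4, 8, 12, 13, 15] -> counters=[7,1,5,3,5,8,2,2,7,6,4,2,3,4,2,4]
Step 18: delete oeu at [2, 3, 5, 7, 8] -> counters=[7,1,4,2,5,7,2,1,6,6,4,2,3,4,2,4]
Step 19: insert qt at [0, 5, 8, 10, 13] -> counters=[8,1,4,2,5,8,2,1,7,6,5,2,3,5,2,4]
Final counters=[8,1,4,2,5,8,2,1,7,6,5,2,3,5,2,4] -> counters[11]=2

Answer: 2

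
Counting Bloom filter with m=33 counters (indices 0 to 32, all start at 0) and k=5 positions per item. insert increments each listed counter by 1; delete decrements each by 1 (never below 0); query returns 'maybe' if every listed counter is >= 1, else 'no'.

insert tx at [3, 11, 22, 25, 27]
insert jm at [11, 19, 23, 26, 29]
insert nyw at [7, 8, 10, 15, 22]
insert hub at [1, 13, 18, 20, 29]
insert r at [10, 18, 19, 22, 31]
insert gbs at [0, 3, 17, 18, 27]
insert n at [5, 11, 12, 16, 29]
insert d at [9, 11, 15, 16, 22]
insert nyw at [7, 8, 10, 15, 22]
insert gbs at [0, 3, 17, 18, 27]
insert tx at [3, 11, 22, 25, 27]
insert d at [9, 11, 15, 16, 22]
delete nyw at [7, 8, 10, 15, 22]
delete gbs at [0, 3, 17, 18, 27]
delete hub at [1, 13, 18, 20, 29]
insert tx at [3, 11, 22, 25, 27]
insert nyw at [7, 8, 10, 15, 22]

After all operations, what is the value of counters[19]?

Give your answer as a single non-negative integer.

Step 1: insert tx at [3, 11, 22, 25, 27] -> counters=[0,0,0,1,0,0,0,0,0,0,0,1,0,0,0,0,0,0,0,0,0,0,1,0,0,1,0,1,0,0,0,0,0]
Step 2: insert jm at [11, 19, 23, 26, 29] -> counters=[0,0,0,1,0,0,0,0,0,0,0,2,0,0,0,0,0,0,0,1,0,0,1,1,0,1,1,1,0,1,0,0,0]
Step 3: insert nyw at [7, 8, 10, 15, 22] -> counters=[0,0,0,1,0,0,0,1,1,0,1,2,0,0,0,1,0,0,0,1,0,0,2,1,0,1,1,1,0,1,0,0,0]
Step 4: insert hub at [1, 13, 18, 20, 29] -> counters=[0,1,0,1,0,0,0,1,1,0,1,2,0,1,0,1,0,0,1,1,1,0,2,1,0,1,1,1,0,2,0,0,0]
Step 5: insert r at [10, 18, 19, 22, 31] -> counters=[0,1,0,1,0,0,0,1,1,0,2,2,0,1,0,1,0,0,2,2,1,0,3,1,0,1,1,1,0,2,0,1,0]
Step 6: insert gbs at [0, 3, 17, 18, 27] -> counters=[1,1,0,2,0,0,0,1,1,0,2,2,0,1,0,1,0,1,3,2,1,0,3,1,0,1,1,2,0,2,0,1,0]
Step 7: insert n at [5, 11, 12, 16, 29] -> counters=[1,1,0,2,0,1,0,1,1,0,2,3,1,1,0,1,1,1,3,2,1,0,3,1,0,1,1,2,0,3,0,1,0]
Step 8: insert d at [9, 11, 15, 16, 22] -> counters=[1,1,0,2,0,1,0,1,1,1,2,4,1,1,0,2,2,1,3,2,1,0,4,1,0,1,1,2,0,3,0,1,0]
Step 9: insert nyw at [7, 8, 10, 15, 22] -> counters=[1,1,0,2,0,1,0,2,2,1,3,4,1,1,0,3,2,1,3,2,1,0,5,1,0,1,1,2,0,3,0,1,0]
Step 10: insert gbs at [0, 3, 17, 18, 27] -> counters=[2,1,0,3,0,1,0,2,2,1,3,4,1,1,0,3,2,2,4,2,1,0,5,1,0,1,1,3,0,3,0,1,0]
Step 11: insert tx at [3, 11, 22, 25, 27] -> counters=[2,1,0,4,0,1,0,2,2,1,3,5,1,1,0,3,2,2,4,2,1,0,6,1,0,2,1,4,0,3,0,1,0]
Step 12: insert d at [9, 11, 15, 16, 22] -> counters=[2,1,0,4,0,1,0,2,2,2,3,6,1,1,0,4,3,2,4,2,1,0,7,1,0,2,1,4,0,3,0,1,0]
Step 13: delete nyw at [7, 8, 10, 15, 22] -> counters=[2,1,0,4,0,1,0,1,1,2,2,6,1,1,0,3,3,2,4,2,1,0,6,1,0,2,1,4,0,3,0,1,0]
Step 14: delete gbs at [0, 3, 17, 18, 27] -> counters=[1,1,0,3,0,1,0,1,1,2,2,6,1,1,0,3,3,1,3,2,1,0,6,1,0,2,1,3,0,3,0,1,0]
Step 15: delete hub at [1, 13, 18, 20, 29] -> counters=[1,0,0,3,0,1,0,1,1,2,2,6,1,0,0,3,3,1,2,2,0,0,6,1,0,2,1,3,0,2,0,1,0]
Step 16: insert tx at [3, 11, 22, 25, 27] -> counters=[1,0,0,4,0,1,0,1,1,2,2,7,1,0,0,3,3,1,2,2,0,0,7,1,0,3,1,4,0,2,0,1,0]
Step 17: insert nyw at [7, 8, 10, 15, 22] -> counters=[1,0,0,4,0,1,0,2,2,2,3,7,1,0,0,4,3,1,2,2,0,0,8,1,0,3,1,4,0,2,0,1,0]
Final counters=[1,0,0,4,0,1,0,2,2,2,3,7,1,0,0,4,3,1,2,2,0,0,8,1,0,3,1,4,0,2,0,1,0] -> counters[19]=2

Answer: 2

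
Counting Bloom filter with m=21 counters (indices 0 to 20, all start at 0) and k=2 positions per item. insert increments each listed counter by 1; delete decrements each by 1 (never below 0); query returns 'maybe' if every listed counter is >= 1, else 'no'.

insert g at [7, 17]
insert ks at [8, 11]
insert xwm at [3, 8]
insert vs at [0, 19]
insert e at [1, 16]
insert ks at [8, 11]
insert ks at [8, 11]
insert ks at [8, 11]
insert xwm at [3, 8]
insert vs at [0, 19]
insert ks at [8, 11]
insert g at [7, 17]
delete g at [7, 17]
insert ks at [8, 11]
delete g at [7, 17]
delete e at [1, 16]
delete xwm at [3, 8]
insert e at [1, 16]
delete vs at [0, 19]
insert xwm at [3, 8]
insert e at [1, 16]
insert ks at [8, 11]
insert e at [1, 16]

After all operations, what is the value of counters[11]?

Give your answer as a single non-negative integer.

Step 1: insert g at [7, 17] -> counters=[0,0,0,0,0,0,0,1,0,0,0,0,0,0,0,0,0,1,0,0,0]
Step 2: insert ks at [8, 11] -> counters=[0,0,0,0,0,0,0,1,1,0,0,1,0,0,0,0,0,1,0,0,0]
Step 3: insert xwm at [3, 8] -> counters=[0,0,0,1,0,0,0,1,2,0,0,1,0,0,0,0,0,1,0,0,0]
Step 4: insert vs at [0, 19] -> counters=[1,0,0,1,0,0,0,1,2,0,0,1,0,0,0,0,0,1,0,1,0]
Step 5: insert e at [1, 16] -> counters=[1,1,0,1,0,0,0,1,2,0,0,1,0,0,0,0,1,1,0,1,0]
Step 6: insert ks at [8, 11] -> counters=[1,1,0,1,0,0,0,1,3,0,0,2,0,0,0,0,1,1,0,1,0]
Step 7: insert ks at [8, 11] -> counters=[1,1,0,1,0,0,0,1,4,0,0,3,0,0,0,0,1,1,0,1,0]
Step 8: insert ks at [8, 11] -> counters=[1,1,0,1,0,0,0,1,5,0,0,4,0,0,0,0,1,1,0,1,0]
Step 9: insert xwm at [3, 8] -> counters=[1,1,0,2,0,0,0,1,6,0,0,4,0,0,0,0,1,1,0,1,0]
Step 10: insert vs at [0, 19] -> counters=[2,1,0,2,0,0,0,1,6,0,0,4,0,0,0,0,1,1,0,2,0]
Step 11: insert ks at [8, 11] -> counters=[2,1,0,2,0,0,0,1,7,0,0,5,0,0,0,0,1,1,0,2,0]
Step 12: insert g at [7, 17] -> counters=[2,1,0,2,0,0,0,2,7,0,0,5,0,0,0,0,1,2,0,2,0]
Step 13: delete g at [7, 17] -> counters=[2,1,0,2,0,0,0,1,7,0,0,5,0,0,0,0,1,1,0,2,0]
Step 14: insert ks at [8, 11] -> counters=[2,1,0,2,0,0,0,1,8,0,0,6,0,0,0,0,1,1,0,2,0]
Step 15: delete g at [7, 17] -> counters=[2,1,0,2,0,0,0,0,8,0,0,6,0,0,0,0,1,0,0,2,0]
Step 16: delete e at [1, 16] -> counters=[2,0,0,2,0,0,0,0,8,0,0,6,0,0,0,0,0,0,0,2,0]
Step 17: delete xwm at [3, 8] -> counters=[2,0,0,1,0,0,0,0,7,0,0,6,0,0,0,0,0,0,0,2,0]
Step 18: insert e at [1, 16] -> counters=[2,1,0,1,0,0,0,0,7,0,0,6,0,0,0,0,1,0,0,2,0]
Step 19: delete vs at [0, 19] -> counters=[1,1,0,1,0,0,0,0,7,0,0,6,0,0,0,0,1,0,0,1,0]
Step 20: insert xwm at [3, 8] -> counters=[1,1,0,2,0,0,0,0,8,0,0,6,0,0,0,0,1,0,0,1,0]
Step 21: insert e at [1, 16] -> counters=[1,2,0,2,0,0,0,0,8,0,0,6,0,0,0,0,2,0,0,1,0]
Step 22: insert ks at [8, 11] -> counters=[1,2,0,2,0,0,0,0,9,0,0,7,0,0,0,0,2,0,0,1,0]
Step 23: insert e at [1, 16] -> counters=[1,3,0,2,0,0,0,0,9,0,0,7,0,0,0,0,3,0,0,1,0]
Final counters=[1,3,0,2,0,0,0,0,9,0,0,7,0,0,0,0,3,0,0,1,0] -> counters[11]=7

Answer: 7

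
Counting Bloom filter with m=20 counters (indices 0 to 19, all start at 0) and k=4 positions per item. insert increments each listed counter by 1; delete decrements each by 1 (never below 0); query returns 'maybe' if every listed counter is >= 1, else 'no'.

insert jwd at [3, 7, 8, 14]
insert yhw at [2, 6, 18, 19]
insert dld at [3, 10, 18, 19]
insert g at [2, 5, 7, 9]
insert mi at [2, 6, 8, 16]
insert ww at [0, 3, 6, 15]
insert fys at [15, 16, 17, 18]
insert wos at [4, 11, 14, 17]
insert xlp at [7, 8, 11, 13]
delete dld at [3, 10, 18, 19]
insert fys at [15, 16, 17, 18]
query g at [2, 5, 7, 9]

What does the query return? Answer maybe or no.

Step 1: insert jwd at [3, 7, 8, 14] -> counters=[0,0,0,1,0,0,0,1,1,0,0,0,0,0,1,0,0,0,0,0]
Step 2: insert yhw at [2, 6, 18, 19] -> counters=[0,0,1,1,0,0,1,1,1,0,0,0,0,0,1,0,0,0,1,1]
Step 3: insert dld at [3, 10, 18, 19] -> counters=[0,0,1,2,0,0,1,1,1,0,1,0,0,0,1,0,0,0,2,2]
Step 4: insert g at [2, 5, 7, 9] -> counters=[0,0,2,2,0,1,1,2,1,1,1,0,0,0,1,0,0,0,2,2]
Step 5: insert mi at [2, 6, 8, 16] -> counters=[0,0,3,2,0,1,2,2,2,1,1,0,0,0,1,0,1,0,2,2]
Step 6: insert ww at [0, 3, 6, 15] -> counters=[1,0,3,3,0,1,3,2,2,1,1,0,0,0,1,1,1,0,2,2]
Step 7: insert fys at [15, 16, 17, 18] -> counters=[1,0,3,3,0,1,3,2,2,1,1,0,0,0,1,2,2,1,3,2]
Step 8: insert wos at [4, 11, 14, 17] -> counters=[1,0,3,3,1,1,3,2,2,1,1,1,0,0,2,2,2,2,3,2]
Step 9: insert xlp at [7, 8, 11, 13] -> counters=[1,0,3,3,1,1,3,3,3,1,1,2,0,1,2,2,2,2,3,2]
Step 10: delete dld at [3, 10, 18, 19] -> counters=[1,0,3,2,1,1,3,3,3,1,0,2,0,1,2,2,2,2,2,1]
Step 11: insert fys at [15, 16, 17, 18] -> counters=[1,0,3,2,1,1,3,3,3,1,0,2,0,1,2,3,3,3,3,1]
Query g: check counters[2]=3 counters[5]=1 counters[7]=3 counters[9]=1 -> maybe

Answer: maybe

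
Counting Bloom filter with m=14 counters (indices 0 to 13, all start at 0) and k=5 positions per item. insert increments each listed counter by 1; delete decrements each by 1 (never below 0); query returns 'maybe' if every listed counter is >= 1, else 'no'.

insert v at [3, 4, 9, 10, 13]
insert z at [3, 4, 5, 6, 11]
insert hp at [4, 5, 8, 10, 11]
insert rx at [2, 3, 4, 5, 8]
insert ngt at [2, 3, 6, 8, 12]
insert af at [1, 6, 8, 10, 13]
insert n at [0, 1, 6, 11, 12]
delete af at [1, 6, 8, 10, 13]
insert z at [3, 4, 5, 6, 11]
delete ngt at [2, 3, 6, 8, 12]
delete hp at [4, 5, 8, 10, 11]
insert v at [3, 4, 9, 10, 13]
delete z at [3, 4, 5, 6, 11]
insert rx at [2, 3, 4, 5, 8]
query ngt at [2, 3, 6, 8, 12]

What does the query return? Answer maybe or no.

Answer: maybe

Derivation:
Step 1: insert v at [3, 4, 9, 10, 13] -> counters=[0,0,0,1,1,0,0,0,0,1,1,0,0,1]
Step 2: insert z at [3, 4, 5, 6, 11] -> counters=[0,0,0,2,2,1,1,0,0,1,1,1,0,1]
Step 3: insert hp at [4, 5, 8, 10, 11] -> counters=[0,0,0,2,3,2,1,0,1,1,2,2,0,1]
Step 4: insert rx at [2, 3, 4, 5, 8] -> counters=[0,0,1,3,4,3,1,0,2,1,2,2,0,1]
Step 5: insert ngt at [2, 3, 6, 8, 12] -> counters=[0,0,2,4,4,3,2,0,3,1,2,2,1,1]
Step 6: insert af at [1, 6, 8, 10, 13] -> counters=[0,1,2,4,4,3,3,0,4,1,3,2,1,2]
Step 7: insert n at [0, 1, 6, 11, 12] -> counters=[1,2,2,4,4,3,4,0,4,1,3,3,2,2]
Step 8: delete af at [1, 6, 8, 10, 13] -> counters=[1,1,2,4,4,3,3,0,3,1,2,3,2,1]
Step 9: insert z at [3, 4, 5, 6, 11] -> counters=[1,1,2,5,5,4,4,0,3,1,2,4,2,1]
Step 10: delete ngt at [2, 3, 6, 8, 12] -> counters=[1,1,1,4,5,4,3,0,2,1,2,4,1,1]
Step 11: delete hp at [4, 5, 8, 10, 11] -> counters=[1,1,1,4,4,3,3,0,1,1,1,3,1,1]
Step 12: insert v at [3, 4, 9, 10, 13] -> counters=[1,1,1,5,5,3,3,0,1,2,2,3,1,2]
Step 13: delete z at [3, 4, 5, 6, 11] -> counters=[1,1,1,4,4,2,2,0,1,2,2,2,1,2]
Step 14: insert rx at [2, 3, 4, 5, 8] -> counters=[1,1,2,5,5,3,2,0,2,2,2,2,1,2]
Query ngt: check counters[2]=2 counters[3]=5 counters[6]=2 counters[8]=2 counters[12]=1 -> maybe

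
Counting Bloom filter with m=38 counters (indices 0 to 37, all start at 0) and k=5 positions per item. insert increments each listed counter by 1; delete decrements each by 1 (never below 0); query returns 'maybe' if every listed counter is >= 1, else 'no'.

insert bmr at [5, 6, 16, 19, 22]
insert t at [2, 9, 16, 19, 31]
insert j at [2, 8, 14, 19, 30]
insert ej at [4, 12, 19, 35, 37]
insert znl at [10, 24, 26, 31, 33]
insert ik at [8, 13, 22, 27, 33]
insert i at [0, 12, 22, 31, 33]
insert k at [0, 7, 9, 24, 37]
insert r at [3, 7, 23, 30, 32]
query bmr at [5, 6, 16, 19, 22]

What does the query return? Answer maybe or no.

Step 1: insert bmr at [5, 6, 16, 19, 22] -> counters=[0,0,0,0,0,1,1,0,0,0,0,0,0,0,0,0,1,0,0,1,0,0,1,0,0,0,0,0,0,0,0,0,0,0,0,0,0,0]
Step 2: insert t at [2, 9, 16, 19, 31] -> counters=[0,0,1,0,0,1,1,0,0,1,0,0,0,0,0,0,2,0,0,2,0,0,1,0,0,0,0,0,0,0,0,1,0,0,0,0,0,0]
Step 3: insert j at [2, 8, 14, 19, 30] -> counters=[0,0,2,0,0,1,1,0,1,1,0,0,0,0,1,0,2,0,0,3,0,0,1,0,0,0,0,0,0,0,1,1,0,0,0,0,0,0]
Step 4: insert ej at [4, 12, 19, 35, 37] -> counters=[0,0,2,0,1,1,1,0,1,1,0,0,1,0,1,0,2,0,0,4,0,0,1,0,0,0,0,0,0,0,1,1,0,0,0,1,0,1]
Step 5: insert znl at [10, 24, 26, 31, 33] -> counters=[0,0,2,0,1,1,1,0,1,1,1,0,1,0,1,0,2,0,0,4,0,0,1,0,1,0,1,0,0,0,1,2,0,1,0,1,0,1]
Step 6: insert ik at [8, 13, 22, 27, 33] -> counters=[0,0,2,0,1,1,1,0,2,1,1,0,1,1,1,0,2,0,0,4,0,0,2,0,1,0,1,1,0,0,1,2,0,2,0,1,0,1]
Step 7: insert i at [0, 12, 22, 31, 33] -> counters=[1,0,2,0,1,1,1,0,2,1,1,0,2,1,1,0,2,0,0,4,0,0,3,0,1,0,1,1,0,0,1,3,0,3,0,1,0,1]
Step 8: insert k at [0, 7, 9, 24, 37] -> counters=[2,0,2,0,1,1,1,1,2,2,1,0,2,1,1,0,2,0,0,4,0,0,3,0,2,0,1,1,0,0,1,3,0,3,0,1,0,2]
Step 9: insert r at [3, 7, 23, 30, 32] -> counters=[2,0,2,1,1,1,1,2,2,2,1,0,2,1,1,0,2,0,0,4,0,0,3,1,2,0,1,1,0,0,2,3,1,3,0,1,0,2]
Query bmr: check counters[5]=1 counters[6]=1 counters[16]=2 counters[19]=4 counters[22]=3 -> maybe

Answer: maybe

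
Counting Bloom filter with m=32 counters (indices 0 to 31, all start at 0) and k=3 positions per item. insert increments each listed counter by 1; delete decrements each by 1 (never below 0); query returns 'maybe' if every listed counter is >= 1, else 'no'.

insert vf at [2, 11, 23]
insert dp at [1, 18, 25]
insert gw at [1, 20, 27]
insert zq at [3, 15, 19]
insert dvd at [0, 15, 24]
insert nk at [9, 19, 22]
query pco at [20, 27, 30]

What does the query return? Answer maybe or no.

Answer: no

Derivation:
Step 1: insert vf at [2, 11, 23] -> counters=[0,0,1,0,0,0,0,0,0,0,0,1,0,0,0,0,0,0,0,0,0,0,0,1,0,0,0,0,0,0,0,0]
Step 2: insert dp at [1, 18, 25] -> counters=[0,1,1,0,0,0,0,0,0,0,0,1,0,0,0,0,0,0,1,0,0,0,0,1,0,1,0,0,0,0,0,0]
Step 3: insert gw at [1, 20, 27] -> counters=[0,2,1,0,0,0,0,0,0,0,0,1,0,0,0,0,0,0,1,0,1,0,0,1,0,1,0,1,0,0,0,0]
Step 4: insert zq at [3, 15, 19] -> counters=[0,2,1,1,0,0,0,0,0,0,0,1,0,0,0,1,0,0,1,1,1,0,0,1,0,1,0,1,0,0,0,0]
Step 5: insert dvd at [0, 15, 24] -> counters=[1,2,1,1,0,0,0,0,0,0,0,1,0,0,0,2,0,0,1,1,1,0,0,1,1,1,0,1,0,0,0,0]
Step 6: insert nk at [9, 19, 22] -> counters=[1,2,1,1,0,0,0,0,0,1,0,1,0,0,0,2,0,0,1,2,1,0,1,1,1,1,0,1,0,0,0,0]
Query pco: check counters[20]=1 counters[27]=1 counters[30]=0 -> no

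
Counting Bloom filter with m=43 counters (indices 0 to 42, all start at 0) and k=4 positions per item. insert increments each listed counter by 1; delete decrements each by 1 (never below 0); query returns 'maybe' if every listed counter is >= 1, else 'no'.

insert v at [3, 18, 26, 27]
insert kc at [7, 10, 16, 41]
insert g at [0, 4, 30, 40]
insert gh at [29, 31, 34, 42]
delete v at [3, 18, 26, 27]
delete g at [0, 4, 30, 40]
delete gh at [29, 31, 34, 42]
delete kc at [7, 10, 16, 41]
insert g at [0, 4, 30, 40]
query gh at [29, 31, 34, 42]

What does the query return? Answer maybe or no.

Answer: no

Derivation:
Step 1: insert v at [3, 18, 26, 27] -> counters=[0,0,0,1,0,0,0,0,0,0,0,0,0,0,0,0,0,0,1,0,0,0,0,0,0,0,1,1,0,0,0,0,0,0,0,0,0,0,0,0,0,0,0]
Step 2: insert kc at [7, 10, 16, 41] -> counters=[0,0,0,1,0,0,0,1,0,0,1,0,0,0,0,0,1,0,1,0,0,0,0,0,0,0,1,1,0,0,0,0,0,0,0,0,0,0,0,0,0,1,0]
Step 3: insert g at [0, 4, 30, 40] -> counters=[1,0,0,1,1,0,0,1,0,0,1,0,0,0,0,0,1,0,1,0,0,0,0,0,0,0,1,1,0,0,1,0,0,0,0,0,0,0,0,0,1,1,0]
Step 4: insert gh at [29, 31, 34, 42] -> counters=[1,0,0,1,1,0,0,1,0,0,1,0,0,0,0,0,1,0,1,0,0,0,0,0,0,0,1,1,0,1,1,1,0,0,1,0,0,0,0,0,1,1,1]
Step 5: delete v at [3, 18, 26, 27] -> counters=[1,0,0,0,1,0,0,1,0,0,1,0,0,0,0,0,1,0,0,0,0,0,0,0,0,0,0,0,0,1,1,1,0,0,1,0,0,0,0,0,1,1,1]
Step 6: delete g at [0, 4, 30, 40] -> counters=[0,0,0,0,0,0,0,1,0,0,1,0,0,0,0,0,1,0,0,0,0,0,0,0,0,0,0,0,0,1,0,1,0,0,1,0,0,0,0,0,0,1,1]
Step 7: delete gh at [29, 31, 34, 42] -> counters=[0,0,0,0,0,0,0,1,0,0,1,0,0,0,0,0,1,0,0,0,0,0,0,0,0,0,0,0,0,0,0,0,0,0,0,0,0,0,0,0,0,1,0]
Step 8: delete kc at [7, 10, 16, 41] -> counters=[0,0,0,0,0,0,0,0,0,0,0,0,0,0,0,0,0,0,0,0,0,0,0,0,0,0,0,0,0,0,0,0,0,0,0,0,0,0,0,0,0,0,0]
Step 9: insert g at [0, 4, 30, 40] -> counters=[1,0,0,0,1,0,0,0,0,0,0,0,0,0,0,0,0,0,0,0,0,0,0,0,0,0,0,0,0,0,1,0,0,0,0,0,0,0,0,0,1,0,0]
Query gh: check counters[29]=0 counters[31]=0 counters[34]=0 counters[42]=0 -> no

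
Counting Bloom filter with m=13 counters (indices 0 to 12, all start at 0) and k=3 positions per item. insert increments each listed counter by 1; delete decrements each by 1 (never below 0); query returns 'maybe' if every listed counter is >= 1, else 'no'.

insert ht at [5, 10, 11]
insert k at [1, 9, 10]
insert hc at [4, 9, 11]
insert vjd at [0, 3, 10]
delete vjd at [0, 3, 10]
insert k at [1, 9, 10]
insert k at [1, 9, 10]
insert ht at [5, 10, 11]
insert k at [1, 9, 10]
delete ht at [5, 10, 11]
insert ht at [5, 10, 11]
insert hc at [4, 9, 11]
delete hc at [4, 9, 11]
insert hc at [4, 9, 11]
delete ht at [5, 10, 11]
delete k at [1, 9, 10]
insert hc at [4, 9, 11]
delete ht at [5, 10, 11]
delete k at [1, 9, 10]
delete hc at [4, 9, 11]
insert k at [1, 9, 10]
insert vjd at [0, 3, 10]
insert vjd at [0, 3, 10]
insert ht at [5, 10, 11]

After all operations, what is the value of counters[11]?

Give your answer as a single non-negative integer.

Answer: 3

Derivation:
Step 1: insert ht at [5, 10, 11] -> counters=[0,0,0,0,0,1,0,0,0,0,1,1,0]
Step 2: insert k at [1, 9, 10] -> counters=[0,1,0,0,0,1,0,0,0,1,2,1,0]
Step 3: insert hc at [4, 9, 11] -> counters=[0,1,0,0,1,1,0,0,0,2,2,2,0]
Step 4: insert vjd at [0, 3, 10] -> counters=[1,1,0,1,1,1,0,0,0,2,3,2,0]
Step 5: delete vjd at [0, 3, 10] -> counters=[0,1,0,0,1,1,0,0,0,2,2,2,0]
Step 6: insert k at [1, 9, 10] -> counters=[0,2,0,0,1,1,0,0,0,3,3,2,0]
Step 7: insert k at [1, 9, 10] -> counters=[0,3,0,0,1,1,0,0,0,4,4,2,0]
Step 8: insert ht at [5, 10, 11] -> counters=[0,3,0,0,1,2,0,0,0,4,5,3,0]
Step 9: insert k at [1, 9, 10] -> counters=[0,4,0,0,1,2,0,0,0,5,6,3,0]
Step 10: delete ht at [5, 10, 11] -> counters=[0,4,0,0,1,1,0,0,0,5,5,2,0]
Step 11: insert ht at [5, 10, 11] -> counters=[0,4,0,0,1,2,0,0,0,5,6,3,0]
Step 12: insert hc at [4, 9, 11] -> counters=[0,4,0,0,2,2,0,0,0,6,6,4,0]
Step 13: delete hc at [4, 9, 11] -> counters=[0,4,0,0,1,2,0,0,0,5,6,3,0]
Step 14: insert hc at [4, 9, 11] -> counters=[0,4,0,0,2,2,0,0,0,6,6,4,0]
Step 15: delete ht at [5, 10, 11] -> counters=[0,4,0,0,2,1,0,0,0,6,5,3,0]
Step 16: delete k at [1, 9, 10] -> counters=[0,3,0,0,2,1,0,0,0,5,4,3,0]
Step 17: insert hc at [4, 9, 11] -> counters=[0,3,0,0,3,1,0,0,0,6,4,4,0]
Step 18: delete ht at [5, 10, 11] -> counters=[0,3,0,0,3,0,0,0,0,6,3,3,0]
Step 19: delete k at [1, 9, 10] -> counters=[0,2,0,0,3,0,0,0,0,5,2,3,0]
Step 20: delete hc at [4, 9, 11] -> counters=[0,2,0,0,2,0,0,0,0,4,2,2,0]
Step 21: insert k at [1, 9, 10] -> counters=[0,3,0,0,2,0,0,0,0,5,3,2,0]
Step 22: insert vjd at [0, 3, 10] -> counters=[1,3,0,1,2,0,0,0,0,5,4,2,0]
Step 23: insert vjd at [0, 3, 10] -> counters=[2,3,0,2,2,0,0,0,0,5,5,2,0]
Step 24: insert ht at [5, 10, 11] -> counters=[2,3,0,2,2,1,0,0,0,5,6,3,0]
Final counters=[2,3,0,2,2,1,0,0,0,5,6,3,0] -> counters[11]=3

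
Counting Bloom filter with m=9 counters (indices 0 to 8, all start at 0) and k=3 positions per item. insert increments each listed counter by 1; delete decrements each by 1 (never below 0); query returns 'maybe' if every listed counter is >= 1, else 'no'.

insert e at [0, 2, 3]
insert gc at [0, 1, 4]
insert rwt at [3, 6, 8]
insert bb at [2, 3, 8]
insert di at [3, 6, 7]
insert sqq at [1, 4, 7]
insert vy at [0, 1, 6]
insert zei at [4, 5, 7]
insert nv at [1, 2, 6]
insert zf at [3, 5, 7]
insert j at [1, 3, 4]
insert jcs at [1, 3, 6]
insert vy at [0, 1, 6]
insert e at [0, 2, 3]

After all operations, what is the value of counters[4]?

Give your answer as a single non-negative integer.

Answer: 4

Derivation:
Step 1: insert e at [0, 2, 3] -> counters=[1,0,1,1,0,0,0,0,0]
Step 2: insert gc at [0, 1, 4] -> counters=[2,1,1,1,1,0,0,0,0]
Step 3: insert rwt at [3, 6, 8] -> counters=[2,1,1,2,1,0,1,0,1]
Step 4: insert bb at [2, 3, 8] -> counters=[2,1,2,3,1,0,1,0,2]
Step 5: insert di at [3, 6, 7] -> counters=[2,1,2,4,1,0,2,1,2]
Step 6: insert sqq at [1, 4, 7] -> counters=[2,2,2,4,2,0,2,2,2]
Step 7: insert vy at [0, 1, 6] -> counters=[3,3,2,4,2,0,3,2,2]
Step 8: insert zei at [4, 5, 7] -> counters=[3,3,2,4,3,1,3,3,2]
Step 9: insert nv at [1, 2, 6] -> counters=[3,4,3,4,3,1,4,3,2]
Step 10: insert zf at [3, 5, 7] -> counters=[3,4,3,5,3,2,4,4,2]
Step 11: insert j at [1, 3, 4] -> counters=[3,5,3,6,4,2,4,4,2]
Step 12: insert jcs at [1, 3, 6] -> counters=[3,6,3,7,4,2,5,4,2]
Step 13: insert vy at [0, 1, 6] -> counters=[4,7,3,7,4,2,6,4,2]
Step 14: insert e at [0, 2, 3] -> counters=[5,7,4,8,4,2,6,4,2]
Final counters=[5,7,4,8,4,2,6,4,2] -> counters[4]=4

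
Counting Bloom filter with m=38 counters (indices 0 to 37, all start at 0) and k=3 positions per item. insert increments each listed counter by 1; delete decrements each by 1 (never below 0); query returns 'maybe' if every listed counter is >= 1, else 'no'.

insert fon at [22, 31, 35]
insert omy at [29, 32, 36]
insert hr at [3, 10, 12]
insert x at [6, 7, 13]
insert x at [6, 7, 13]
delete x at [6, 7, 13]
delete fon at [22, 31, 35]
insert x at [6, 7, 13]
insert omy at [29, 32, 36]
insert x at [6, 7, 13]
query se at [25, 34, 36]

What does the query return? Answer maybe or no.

Step 1: insert fon at [22, 31, 35] -> counters=[0,0,0,0,0,0,0,0,0,0,0,0,0,0,0,0,0,0,0,0,0,0,1,0,0,0,0,0,0,0,0,1,0,0,0,1,0,0]
Step 2: insert omy at [29, 32, 36] -> counters=[0,0,0,0,0,0,0,0,0,0,0,0,0,0,0,0,0,0,0,0,0,0,1,0,0,0,0,0,0,1,0,1,1,0,0,1,1,0]
Step 3: insert hr at [3, 10, 12] -> counters=[0,0,0,1,0,0,0,0,0,0,1,0,1,0,0,0,0,0,0,0,0,0,1,0,0,0,0,0,0,1,0,1,1,0,0,1,1,0]
Step 4: insert x at [6, 7, 13] -> counters=[0,0,0,1,0,0,1,1,0,0,1,0,1,1,0,0,0,0,0,0,0,0,1,0,0,0,0,0,0,1,0,1,1,0,0,1,1,0]
Step 5: insert x at [6, 7, 13] -> counters=[0,0,0,1,0,0,2,2,0,0,1,0,1,2,0,0,0,0,0,0,0,0,1,0,0,0,0,0,0,1,0,1,1,0,0,1,1,0]
Step 6: delete x at [6, 7, 13] -> counters=[0,0,0,1,0,0,1,1,0,0,1,0,1,1,0,0,0,0,0,0,0,0,1,0,0,0,0,0,0,1,0,1,1,0,0,1,1,0]
Step 7: delete fon at [22, 31, 35] -> counters=[0,0,0,1,0,0,1,1,0,0,1,0,1,1,0,0,0,0,0,0,0,0,0,0,0,0,0,0,0,1,0,0,1,0,0,0,1,0]
Step 8: insert x at [6, 7, 13] -> counters=[0,0,0,1,0,0,2,2,0,0,1,0,1,2,0,0,0,0,0,0,0,0,0,0,0,0,0,0,0,1,0,0,1,0,0,0,1,0]
Step 9: insert omy at [29, 32, 36] -> counters=[0,0,0,1,0,0,2,2,0,0,1,0,1,2,0,0,0,0,0,0,0,0,0,0,0,0,0,0,0,2,0,0,2,0,0,0,2,0]
Step 10: insert x at [6, 7, 13] -> counters=[0,0,0,1,0,0,3,3,0,0,1,0,1,3,0,0,0,0,0,0,0,0,0,0,0,0,0,0,0,2,0,0,2,0,0,0,2,0]
Query se: check counters[25]=0 counters[34]=0 counters[36]=2 -> no

Answer: no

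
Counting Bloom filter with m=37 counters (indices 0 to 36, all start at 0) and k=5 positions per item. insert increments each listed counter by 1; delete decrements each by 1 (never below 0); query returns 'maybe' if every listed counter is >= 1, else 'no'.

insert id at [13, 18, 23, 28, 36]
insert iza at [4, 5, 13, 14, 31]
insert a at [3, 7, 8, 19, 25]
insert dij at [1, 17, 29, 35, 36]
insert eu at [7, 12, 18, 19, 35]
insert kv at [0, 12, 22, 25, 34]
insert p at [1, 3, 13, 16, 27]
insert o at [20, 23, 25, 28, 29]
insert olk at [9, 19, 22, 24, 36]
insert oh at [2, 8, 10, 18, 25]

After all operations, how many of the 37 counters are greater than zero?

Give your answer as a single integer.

Answer: 29

Derivation:
Step 1: insert id at [13, 18, 23, 28, 36] -> counters=[0,0,0,0,0,0,0,0,0,0,0,0,0,1,0,0,0,0,1,0,0,0,0,1,0,0,0,0,1,0,0,0,0,0,0,0,1]
Step 2: insert iza at [4, 5, 13, 14, 31] -> counters=[0,0,0,0,1,1,0,0,0,0,0,0,0,2,1,0,0,0,1,0,0,0,0,1,0,0,0,0,1,0,0,1,0,0,0,0,1]
Step 3: insert a at [3, 7, 8, 19, 25] -> counters=[0,0,0,1,1,1,0,1,1,0,0,0,0,2,1,0,0,0,1,1,0,0,0,1,0,1,0,0,1,0,0,1,0,0,0,0,1]
Step 4: insert dij at [1, 17, 29, 35, 36] -> counters=[0,1,0,1,1,1,0,1,1,0,0,0,0,2,1,0,0,1,1,1,0,0,0,1,0,1,0,0,1,1,0,1,0,0,0,1,2]
Step 5: insert eu at [7, 12, 18, 19, 35] -> counters=[0,1,0,1,1,1,0,2,1,0,0,0,1,2,1,0,0,1,2,2,0,0,0,1,0,1,0,0,1,1,0,1,0,0,0,2,2]
Step 6: insert kv at [0, 12, 22, 25, 34] -> counters=[1,1,0,1,1,1,0,2,1,0,0,0,2,2,1,0,0,1,2,2,0,0,1,1,0,2,0,0,1,1,0,1,0,0,1,2,2]
Step 7: insert p at [1, 3, 13, 16, 27] -> counters=[1,2,0,2,1,1,0,2,1,0,0,0,2,3,1,0,1,1,2,2,0,0,1,1,0,2,0,1,1,1,0,1,0,0,1,2,2]
Step 8: insert o at [20, 23, 25, 28, 29] -> counters=[1,2,0,2,1,1,0,2,1,0,0,0,2,3,1,0,1,1,2,2,1,0,1,2,0,3,0,1,2,2,0,1,0,0,1,2,2]
Step 9: insert olk at [9, 19, 22, 24, 36] -> counters=[1,2,0,2,1,1,0,2,1,1,0,0,2,3,1,0,1,1,2,3,1,0,2,2,1,3,0,1,2,2,0,1,0,0,1,2,3]
Step 10: insert oh at [2, 8, 10, 18, 25] -> counters=[1,2,1,2,1,1,0,2,2,1,1,0,2,3,1,0,1,1,3,3,1,0,2,2,1,4,0,1,2,2,0,1,0,0,1,2,3]
Final counters=[1,2,1,2,1,1,0,2,2,1,1,0,2,3,1,0,1,1,3,3,1,0,2,2,1,4,0,1,2,2,0,1,0,0,1,2,3] -> 29 nonzero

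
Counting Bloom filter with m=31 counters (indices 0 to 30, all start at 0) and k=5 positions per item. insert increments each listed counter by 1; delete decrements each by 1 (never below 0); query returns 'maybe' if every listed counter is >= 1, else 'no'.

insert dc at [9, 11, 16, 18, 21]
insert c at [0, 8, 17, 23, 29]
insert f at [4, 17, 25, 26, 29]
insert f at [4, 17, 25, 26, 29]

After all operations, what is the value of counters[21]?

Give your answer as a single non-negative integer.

Step 1: insert dc at [9, 11, 16, 18, 21] -> counters=[0,0,0,0,0,0,0,0,0,1,0,1,0,0,0,0,1,0,1,0,0,1,0,0,0,0,0,0,0,0,0]
Step 2: insert c at [0, 8, 17, 23, 29] -> counters=[1,0,0,0,0,0,0,0,1,1,0,1,0,0,0,0,1,1,1,0,0,1,0,1,0,0,0,0,0,1,0]
Step 3: insert f at [4, 17, 25, 26, 29] -> counters=[1,0,0,0,1,0,0,0,1,1,0,1,0,0,0,0,1,2,1,0,0,1,0,1,0,1,1,0,0,2,0]
Step 4: insert f at [4, 17, 25, 26, 29] -> counters=[1,0,0,0,2,0,0,0,1,1,0,1,0,0,0,0,1,3,1,0,0,1,0,1,0,2,2,0,0,3,0]
Final counters=[1,0,0,0,2,0,0,0,1,1,0,1,0,0,0,0,1,3,1,0,0,1,0,1,0,2,2,0,0,3,0] -> counters[21]=1

Answer: 1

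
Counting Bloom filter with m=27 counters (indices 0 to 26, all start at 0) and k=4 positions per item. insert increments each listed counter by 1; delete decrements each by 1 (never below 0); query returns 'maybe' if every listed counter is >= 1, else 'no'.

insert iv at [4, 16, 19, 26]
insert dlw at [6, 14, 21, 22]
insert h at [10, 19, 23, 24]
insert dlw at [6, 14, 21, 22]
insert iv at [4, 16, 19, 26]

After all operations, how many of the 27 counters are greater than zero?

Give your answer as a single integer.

Answer: 11

Derivation:
Step 1: insert iv at [4, 16, 19, 26] -> counters=[0,0,0,0,1,0,0,0,0,0,0,0,0,0,0,0,1,0,0,1,0,0,0,0,0,0,1]
Step 2: insert dlw at [6, 14, 21, 22] -> counters=[0,0,0,0,1,0,1,0,0,0,0,0,0,0,1,0,1,0,0,1,0,1,1,0,0,0,1]
Step 3: insert h at [10, 19, 23, 24] -> counters=[0,0,0,0,1,0,1,0,0,0,1,0,0,0,1,0,1,0,0,2,0,1,1,1,1,0,1]
Step 4: insert dlw at [6, 14, 21, 22] -> counters=[0,0,0,0,1,0,2,0,0,0,1,0,0,0,2,0,1,0,0,2,0,2,2,1,1,0,1]
Step 5: insert iv at [4, 16, 19, 26] -> counters=[0,0,0,0,2,0,2,0,0,0,1,0,0,0,2,0,2,0,0,3,0,2,2,1,1,0,2]
Final counters=[0,0,0,0,2,0,2,0,0,0,1,0,0,0,2,0,2,0,0,3,0,2,2,1,1,0,2] -> 11 nonzero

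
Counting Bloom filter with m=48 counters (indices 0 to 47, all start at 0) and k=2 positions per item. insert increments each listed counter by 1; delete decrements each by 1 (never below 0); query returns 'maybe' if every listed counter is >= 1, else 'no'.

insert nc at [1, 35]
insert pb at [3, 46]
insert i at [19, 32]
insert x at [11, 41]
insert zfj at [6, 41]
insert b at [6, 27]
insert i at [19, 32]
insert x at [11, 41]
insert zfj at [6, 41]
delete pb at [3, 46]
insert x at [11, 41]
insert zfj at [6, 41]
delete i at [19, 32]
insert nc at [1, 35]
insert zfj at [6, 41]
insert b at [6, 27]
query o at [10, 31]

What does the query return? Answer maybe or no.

Answer: no

Derivation:
Step 1: insert nc at [1, 35] -> counters=[0,1,0,0,0,0,0,0,0,0,0,0,0,0,0,0,0,0,0,0,0,0,0,0,0,0,0,0,0,0,0,0,0,0,0,1,0,0,0,0,0,0,0,0,0,0,0,0]
Step 2: insert pb at [3, 46] -> counters=[0,1,0,1,0,0,0,0,0,0,0,0,0,0,0,0,0,0,0,0,0,0,0,0,0,0,0,0,0,0,0,0,0,0,0,1,0,0,0,0,0,0,0,0,0,0,1,0]
Step 3: insert i at [19, 32] -> counters=[0,1,0,1,0,0,0,0,0,0,0,0,0,0,0,0,0,0,0,1,0,0,0,0,0,0,0,0,0,0,0,0,1,0,0,1,0,0,0,0,0,0,0,0,0,0,1,0]
Step 4: insert x at [11, 41] -> counters=[0,1,0,1,0,0,0,0,0,0,0,1,0,0,0,0,0,0,0,1,0,0,0,0,0,0,0,0,0,0,0,0,1,0,0,1,0,0,0,0,0,1,0,0,0,0,1,0]
Step 5: insert zfj at [6, 41] -> counters=[0,1,0,1,0,0,1,0,0,0,0,1,0,0,0,0,0,0,0,1,0,0,0,0,0,0,0,0,0,0,0,0,1,0,0,1,0,0,0,0,0,2,0,0,0,0,1,0]
Step 6: insert b at [6, 27] -> counters=[0,1,0,1,0,0,2,0,0,0,0,1,0,0,0,0,0,0,0,1,0,0,0,0,0,0,0,1,0,0,0,0,1,0,0,1,0,0,0,0,0,2,0,0,0,0,1,0]
Step 7: insert i at [19, 32] -> counters=[0,1,0,1,0,0,2,0,0,0,0,1,0,0,0,0,0,0,0,2,0,0,0,0,0,0,0,1,0,0,0,0,2,0,0,1,0,0,0,0,0,2,0,0,0,0,1,0]
Step 8: insert x at [11, 41] -> counters=[0,1,0,1,0,0,2,0,0,0,0,2,0,0,0,0,0,0,0,2,0,0,0,0,0,0,0,1,0,0,0,0,2,0,0,1,0,0,0,0,0,3,0,0,0,0,1,0]
Step 9: insert zfj at [6, 41] -> counters=[0,1,0,1,0,0,3,0,0,0,0,2,0,0,0,0,0,0,0,2,0,0,0,0,0,0,0,1,0,0,0,0,2,0,0,1,0,0,0,0,0,4,0,0,0,0,1,0]
Step 10: delete pb at [3, 46] -> counters=[0,1,0,0,0,0,3,0,0,0,0,2,0,0,0,0,0,0,0,2,0,0,0,0,0,0,0,1,0,0,0,0,2,0,0,1,0,0,0,0,0,4,0,0,0,0,0,0]
Step 11: insert x at [11, 41] -> counters=[0,1,0,0,0,0,3,0,0,0,0,3,0,0,0,0,0,0,0,2,0,0,0,0,0,0,0,1,0,0,0,0,2,0,0,1,0,0,0,0,0,5,0,0,0,0,0,0]
Step 12: insert zfj at [6, 41] -> counters=[0,1,0,0,0,0,4,0,0,0,0,3,0,0,0,0,0,0,0,2,0,0,0,0,0,0,0,1,0,0,0,0,2,0,0,1,0,0,0,0,0,6,0,0,0,0,0,0]
Step 13: delete i at [19, 32] -> counters=[0,1,0,0,0,0,4,0,0,0,0,3,0,0,0,0,0,0,0,1,0,0,0,0,0,0,0,1,0,0,0,0,1,0,0,1,0,0,0,0,0,6,0,0,0,0,0,0]
Step 14: insert nc at [1, 35] -> counters=[0,2,0,0,0,0,4,0,0,0,0,3,0,0,0,0,0,0,0,1,0,0,0,0,0,0,0,1,0,0,0,0,1,0,0,2,0,0,0,0,0,6,0,0,0,0,0,0]
Step 15: insert zfj at [6, 41] -> counters=[0,2,0,0,0,0,5,0,0,0,0,3,0,0,0,0,0,0,0,1,0,0,0,0,0,0,0,1,0,0,0,0,1,0,0,2,0,0,0,0,0,7,0,0,0,0,0,0]
Step 16: insert b at [6, 27] -> counters=[0,2,0,0,0,0,6,0,0,0,0,3,0,0,0,0,0,0,0,1,0,0,0,0,0,0,0,2,0,0,0,0,1,0,0,2,0,0,0,0,0,7,0,0,0,0,0,0]
Query o: check counters[10]=0 counters[31]=0 -> no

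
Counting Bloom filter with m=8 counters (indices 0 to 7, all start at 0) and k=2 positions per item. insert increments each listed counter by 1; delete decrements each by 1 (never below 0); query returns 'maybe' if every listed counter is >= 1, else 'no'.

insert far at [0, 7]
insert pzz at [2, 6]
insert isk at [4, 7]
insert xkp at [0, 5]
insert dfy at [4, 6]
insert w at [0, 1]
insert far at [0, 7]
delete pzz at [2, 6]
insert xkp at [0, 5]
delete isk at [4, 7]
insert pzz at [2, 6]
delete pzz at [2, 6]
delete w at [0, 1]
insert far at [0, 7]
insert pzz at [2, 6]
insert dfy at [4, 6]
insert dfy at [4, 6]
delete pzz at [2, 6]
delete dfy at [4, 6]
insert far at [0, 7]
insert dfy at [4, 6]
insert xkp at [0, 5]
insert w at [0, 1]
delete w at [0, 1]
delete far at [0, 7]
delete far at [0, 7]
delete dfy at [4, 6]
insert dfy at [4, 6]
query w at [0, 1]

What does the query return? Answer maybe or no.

Step 1: insert far at [0, 7] -> counters=[1,0,0,0,0,0,0,1]
Step 2: insert pzz at [2, 6] -> counters=[1,0,1,0,0,0,1,1]
Step 3: insert isk at [4, 7] -> counters=[1,0,1,0,1,0,1,2]
Step 4: insert xkp at [0, 5] -> counters=[2,0,1,0,1,1,1,2]
Step 5: insert dfy at [4, 6] -> counters=[2,0,1,0,2,1,2,2]
Step 6: insert w at [0, 1] -> counters=[3,1,1,0,2,1,2,2]
Step 7: insert far at [0, 7] -> counters=[4,1,1,0,2,1,2,3]
Step 8: delete pzz at [2, 6] -> counters=[4,1,0,0,2,1,1,3]
Step 9: insert xkp at [0, 5] -> counters=[5,1,0,0,2,2,1,3]
Step 10: delete isk at [4, 7] -> counters=[5,1,0,0,1,2,1,2]
Step 11: insert pzz at [2, 6] -> counters=[5,1,1,0,1,2,2,2]
Step 12: delete pzz at [2, 6] -> counters=[5,1,0,0,1,2,1,2]
Step 13: delete w at [0, 1] -> counters=[4,0,0,0,1,2,1,2]
Step 14: insert far at [0, 7] -> counters=[5,0,0,0,1,2,1,3]
Step 15: insert pzz at [2, 6] -> counters=[5,0,1,0,1,2,2,3]
Step 16: insert dfy at [4, 6] -> counters=[5,0,1,0,2,2,3,3]
Step 17: insert dfy at [4, 6] -> counters=[5,0,1,0,3,2,4,3]
Step 18: delete pzz at [2, 6] -> counters=[5,0,0,0,3,2,3,3]
Step 19: delete dfy at [4, 6] -> counters=[5,0,0,0,2,2,2,3]
Step 20: insert far at [0, 7] -> counters=[6,0,0,0,2,2,2,4]
Step 21: insert dfy at [4, 6] -> counters=[6,0,0,0,3,2,3,4]
Step 22: insert xkp at [0, 5] -> counters=[7,0,0,0,3,3,3,4]
Step 23: insert w at [0, 1] -> counters=[8,1,0,0,3,3,3,4]
Step 24: delete w at [0, 1] -> counters=[7,0,0,0,3,3,3,4]
Step 25: delete far at [0, 7] -> counters=[6,0,0,0,3,3,3,3]
Step 26: delete far at [0, 7] -> counters=[5,0,0,0,3,3,3,2]
Step 27: delete dfy at [4, 6] -> counters=[5,0,0,0,2,3,2,2]
Step 28: insert dfy at [4, 6] -> counters=[5,0,0,0,3,3,3,2]
Query w: check counters[0]=5 counters[1]=0 -> no

Answer: no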